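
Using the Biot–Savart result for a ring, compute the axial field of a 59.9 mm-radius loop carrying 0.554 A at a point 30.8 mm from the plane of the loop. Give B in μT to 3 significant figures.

On the axis of a circular loop, B = μ₀IR² / [2(R²+z²)^(3/2)].
R² + z² = (0.0599)² + (0.0308)² = 0.004537 m², and (R²+z²)^(3/2) = 3.06×10⁻⁴ m³.
B = (4π×10⁻⁷ × 0.554 × 0.003588) / (2 × 3.06×10⁻⁴) = 4.09×10⁻⁶ T.

B ≈ 4.09 μT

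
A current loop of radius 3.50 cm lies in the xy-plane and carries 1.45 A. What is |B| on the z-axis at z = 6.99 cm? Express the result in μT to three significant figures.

B ≈ 2.34 μT

On the axis of a circular loop, B = μ₀IR² / [2(R²+z²)^(3/2)].
R² + z² = (0.035)² + (0.0699)² = 0.006111 m², and (R²+z²)^(3/2) = 4.78×10⁻⁴ m³.
B = (4π×10⁻⁷ × 1.45 × 0.001225) / (2 × 4.78×10⁻⁴) = 2.34×10⁻⁶ T.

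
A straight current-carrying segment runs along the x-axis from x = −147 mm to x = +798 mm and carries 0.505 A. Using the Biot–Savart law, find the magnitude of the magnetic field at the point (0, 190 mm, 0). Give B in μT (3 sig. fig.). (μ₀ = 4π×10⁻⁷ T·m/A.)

For a finite straight segment, B = (μ₀I/4πd)(sinθ₁ + sinθ₂), where θ₁, θ₂ are the angles from the perpendicular to each end.
The perpendicular distance is d = 0.19 m; the end-offsets along the wire are a = 0.147 m and b = 0.798 m.
sinθ₁ = 0.147/√(0.147²+0.19²) = 0.6119; sinθ₂ = 0.798/√(0.798²+0.19²) = 0.9728.
B = (4π×10⁻⁷ × 0.505) / (4π × 0.19) × (0.6119 + 0.9728) = 4.21×10⁻⁷ T.

B ≈ 0.421 μT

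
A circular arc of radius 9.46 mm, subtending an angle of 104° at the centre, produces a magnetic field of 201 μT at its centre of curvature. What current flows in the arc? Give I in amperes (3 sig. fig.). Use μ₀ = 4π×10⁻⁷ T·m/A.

I ≈ 10.5 A

For a circular arc, B = μ₀Iφ/(4πR) with φ in radians; here φ = 1.815 rad.
So I = 4πRB/(μ₀φ) = 4π × 0.00946 × 2.01×10⁻⁴ / (4π×10⁻⁷ × 1.815) = 10.5 A.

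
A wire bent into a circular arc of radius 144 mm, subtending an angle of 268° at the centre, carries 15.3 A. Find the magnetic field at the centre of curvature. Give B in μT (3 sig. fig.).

B ≈ 49.7 μT

The Biot–Savart field of a circular arc at its centre is B = μ₀Iφ/(4πR), with φ = 4.677 rad.
B = (4π×10⁻⁷ × 15.3 × 4.677) / (4π × 0.144) = 4.97×10⁻⁵ T.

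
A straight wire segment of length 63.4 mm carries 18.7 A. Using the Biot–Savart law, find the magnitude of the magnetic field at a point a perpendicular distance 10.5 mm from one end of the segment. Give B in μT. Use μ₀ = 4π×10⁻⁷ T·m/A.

For a finite straight segment, B = (μ₀I/4πd)(sinθ₁ + sinθ₂), where θ₁, θ₂ are the angles from the perpendicular to each end.
The perpendicular foot is at one end, so the two end-offsets along the wire are 0 and L = 0.0634 m.
sinθ₁ = 0/√(0²+0.0105²) = 0.0000; sinθ₂ = 0.0634/√(0.0634²+0.0105²) = 0.9866.
B = (4π×10⁻⁷ × 18.7) / (4π × 0.0105) × (0.0000 + 0.9866) = 1.76×10⁻⁴ T.

B ≈ 176 μT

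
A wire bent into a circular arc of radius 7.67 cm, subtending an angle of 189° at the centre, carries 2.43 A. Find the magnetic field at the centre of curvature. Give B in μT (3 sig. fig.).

B ≈ 10.5 μT

The Biot–Savart field of a circular arc at its centre is B = μ₀Iφ/(4πR), with φ = 3.299 rad.
B = (4π×10⁻⁷ × 2.43 × 3.299) / (4π × 0.0767) = 1.05×10⁻⁵ T.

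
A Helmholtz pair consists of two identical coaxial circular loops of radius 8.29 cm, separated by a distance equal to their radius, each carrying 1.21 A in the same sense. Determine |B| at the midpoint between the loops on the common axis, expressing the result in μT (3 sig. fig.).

B ≈ 13.1 μT

Each loop contributes B = μ₀IR²/[2(R²+z²)^(3/2)] on the axis, with z measured from that loop.
Loop 1 (z = 0.04145 m): B₁ = 6.56×10⁻⁶ T. Loop 2 (z = 0.04145 m): B₂ = 6.56×10⁻⁶ T.
The fields add: B = B₁ + B₂ = 1.31×10⁻⁵ T.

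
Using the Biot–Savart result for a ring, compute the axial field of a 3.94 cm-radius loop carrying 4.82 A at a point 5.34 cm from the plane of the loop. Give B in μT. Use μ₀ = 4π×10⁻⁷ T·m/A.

B ≈ 16.1 μT

On the axis of a circular loop, B = μ₀IR² / [2(R²+z²)^(3/2)].
R² + z² = (0.0394)² + (0.0534)² = 0.004404 m², and (R²+z²)^(3/2) = 2.92×10⁻⁴ m³.
B = (4π×10⁻⁷ × 4.82 × 0.001552) / (2 × 2.92×10⁻⁴) = 1.61×10⁻⁵ T.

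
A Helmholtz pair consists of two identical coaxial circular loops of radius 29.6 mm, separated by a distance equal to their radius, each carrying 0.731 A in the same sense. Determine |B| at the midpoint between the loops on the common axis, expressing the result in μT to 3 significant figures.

Each loop contributes B = μ₀IR²/[2(R²+z²)^(3/2)] on the axis, with z measured from that loop.
Loop 1 (z = 0.0148 m): B₁ = 1.11×10⁻⁵ T. Loop 2 (z = 0.0148 m): B₂ = 1.11×10⁻⁵ T.
The fields add: B = B₁ + B₂ = 2.22×10⁻⁵ T.

B ≈ 22.2 μT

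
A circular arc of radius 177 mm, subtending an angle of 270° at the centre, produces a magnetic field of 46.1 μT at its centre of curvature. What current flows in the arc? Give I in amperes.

For a circular arc, B = μ₀Iφ/(4πR) with φ in radians; here φ = 4.712 rad.
So I = 4πRB/(μ₀φ) = 4π × 0.177 × 4.61×10⁻⁵ / (4π×10⁻⁷ × 4.712) = 17.3 A.

I ≈ 17.3 A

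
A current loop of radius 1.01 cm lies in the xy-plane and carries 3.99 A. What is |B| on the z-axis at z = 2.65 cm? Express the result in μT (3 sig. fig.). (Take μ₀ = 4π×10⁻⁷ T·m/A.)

B ≈ 11.2 μT

On the axis of a circular loop, B = μ₀IR² / [2(R²+z²)^(3/2)].
R² + z² = (0.0101)² + (0.0265)² = 0.0008043 m², and (R²+z²)^(3/2) = 2.28×10⁻⁵ m³.
B = (4π×10⁻⁷ × 3.99 × 0.000102) / (2 × 2.28×10⁻⁵) = 1.12×10⁻⁵ T.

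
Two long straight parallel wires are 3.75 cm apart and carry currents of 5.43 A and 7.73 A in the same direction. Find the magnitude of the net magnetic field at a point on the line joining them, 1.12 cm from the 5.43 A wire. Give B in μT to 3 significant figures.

B ≈ 38.2 μT

Each long wire gives B = μ₀I/(2πd). Distances are d₁ = 0.0112 m and d₂ = 0.0263 m.
B₁ = 9.70×10⁻⁵ T, B₂ = 5.88×10⁻⁵ T.
Between parallel currents the two contributions point in opposite directions, so they subtract. B = |B₁ − B₂| = |9.70×10⁻⁵ − 5.88×10⁻⁵| = 3.82×10⁻⁵ T.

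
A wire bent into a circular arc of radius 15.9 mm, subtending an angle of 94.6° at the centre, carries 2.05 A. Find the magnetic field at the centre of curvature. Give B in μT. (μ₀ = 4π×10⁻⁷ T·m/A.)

The Biot–Savart field of a circular arc at its centre is B = μ₀Iφ/(4πR), with φ = 1.651 rad.
B = (4π×10⁻⁷ × 2.05 × 1.651) / (4π × 0.0159) = 2.13×10⁻⁵ T.

B ≈ 21.3 μT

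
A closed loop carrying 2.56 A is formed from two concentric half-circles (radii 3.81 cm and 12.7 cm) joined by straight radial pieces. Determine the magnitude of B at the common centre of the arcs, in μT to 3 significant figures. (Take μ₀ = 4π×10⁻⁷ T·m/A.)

B ≈ 14.8 μT

The radial connectors point toward the centre, so dl × r̂ = 0 and they contribute nothing.
Each semicircle gives μ₀I/(4R): inner arc 2.11×10⁻⁵ T, outer arc 6.33×10⁻⁶ T.
The two arcs carry current in opposite angular senses, so their fields oppose: B = |2.11×10⁻⁵ − 6.33×10⁻⁶| = 1.48×10⁻⁵ T.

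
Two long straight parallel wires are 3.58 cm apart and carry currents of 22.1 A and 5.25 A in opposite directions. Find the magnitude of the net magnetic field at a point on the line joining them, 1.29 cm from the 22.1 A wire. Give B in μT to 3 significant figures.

Each long wire gives B = μ₀I/(2πd). Distances are d₁ = 0.0129 m and d₂ = 0.0229 m.
B₁ = 3.43×10⁻⁴ T, B₂ = 4.59×10⁻⁵ T.
Between antiparallel currents both contributions point the same way, so they add. B = B₁ + B₂ = 3.43×10⁻⁴ + 4.59×10⁻⁵ = 3.88×10⁻⁴ T.

B ≈ 388 μT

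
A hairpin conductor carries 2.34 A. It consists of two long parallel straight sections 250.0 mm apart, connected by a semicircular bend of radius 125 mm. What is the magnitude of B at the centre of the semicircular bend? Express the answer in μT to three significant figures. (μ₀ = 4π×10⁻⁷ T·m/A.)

B ≈ 9.63 μT

The semicircular arc contributes B_arc = μ₀I·π/(4πR) = μ₀I/(4R) = 5.88×10⁻⁶ T.
Each semi-infinite lead is at perpendicular distance R = 0.125 m from the centre, with the perpendicular foot at its near end, so it contributes μ₀I/(4πR); both point the same way, together 3.74×10⁻⁶ T.
Arc and leads all point the same direction: B = 5.88×10⁻⁶ + 3.74×10⁻⁶ = 9.63×10⁻⁶ T.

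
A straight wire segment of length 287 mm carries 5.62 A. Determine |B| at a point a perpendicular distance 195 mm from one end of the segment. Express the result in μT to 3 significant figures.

For a finite straight segment, B = (μ₀I/4πd)(sinθ₁ + sinθ₂), where θ₁, θ₂ are the angles from the perpendicular to each end.
The perpendicular foot is at one end, so the two end-offsets along the wire are 0 and L = 0.287 m.
sinθ₁ = 0/√(0²+0.195²) = 0.0000; sinθ₂ = 0.287/√(0.287²+0.195²) = 0.8271.
B = (4π×10⁻⁷ × 5.62) / (4π × 0.195) × (0.0000 + 0.8271) = 2.38×10⁻⁶ T.

B ≈ 2.38 μT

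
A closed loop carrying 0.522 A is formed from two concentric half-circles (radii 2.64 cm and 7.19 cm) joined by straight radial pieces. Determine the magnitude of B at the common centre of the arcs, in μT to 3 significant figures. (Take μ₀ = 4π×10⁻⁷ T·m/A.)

The radial connectors point toward the centre, so dl × r̂ = 0 and they contribute nothing.
Each semicircle gives μ₀I/(4R): inner arc 6.21×10⁻⁶ T, outer arc 2.28×10⁻⁶ T.
The two arcs carry current in opposite angular senses, so their fields oppose: B = |6.21×10⁻⁶ − 2.28×10⁻⁶| = 3.93×10⁻⁶ T.

B ≈ 3.93 μT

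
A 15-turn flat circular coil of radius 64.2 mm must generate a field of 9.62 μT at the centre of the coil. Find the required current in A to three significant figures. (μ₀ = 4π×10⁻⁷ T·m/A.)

I ≈ 0.0655 A

For an N-turn coil, B = Nμ₀I/(2R) with R = 0.0642 m, so I = 2RB/(Nμ₀) = 2 × 0.0642 × 9.62×10⁻⁶ / (15 × 4π×10⁻⁷) = 6.55×10⁻² A.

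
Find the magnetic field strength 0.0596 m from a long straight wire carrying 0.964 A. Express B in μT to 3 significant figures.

B ≈ 3.23 μT

For an infinitely long straight wire, B = μ₀I/(2πd).
B = (4π×10⁻⁷ × 0.964) / (2π × 0.0596) = 3.23×10⁻⁶ T.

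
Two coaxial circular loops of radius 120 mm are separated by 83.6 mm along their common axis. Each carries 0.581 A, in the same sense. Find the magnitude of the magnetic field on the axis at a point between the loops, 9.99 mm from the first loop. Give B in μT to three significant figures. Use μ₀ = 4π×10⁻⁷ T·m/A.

B ≈ 4.89 μT

Each loop contributes B = μ₀IR²/[2(R²+z²)^(3/2)] on the axis, with z measured from that loop.
Loop 1 (z = 0.00999 m): B₁ = 3.01×10⁻⁶ T. Loop 2 (z = 0.07361 m): B₂ = 1.88×10⁻⁶ T.
The fields add: B = B₁ + B₂ = 4.89×10⁻⁶ T.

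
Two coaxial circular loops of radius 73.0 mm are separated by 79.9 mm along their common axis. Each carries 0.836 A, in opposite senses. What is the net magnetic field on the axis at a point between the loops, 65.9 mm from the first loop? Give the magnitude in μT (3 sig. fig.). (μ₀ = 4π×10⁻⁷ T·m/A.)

B ≈ 3.87 μT

Each loop contributes B = μ₀IR²/[2(R²+z²)^(3/2)] on the axis, with z measured from that loop.
Loop 1 (z = 0.0659 m): B₁ = 2.94×10⁻⁶ T. Loop 2 (z = 0.014 m): B₂ = 6.82×10⁻⁶ T.
The fields oppose: B = |B₁ − B₂| = 3.87×10⁻⁶ T.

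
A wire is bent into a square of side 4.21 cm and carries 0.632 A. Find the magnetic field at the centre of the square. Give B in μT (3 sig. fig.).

B ≈ 17.0 μT

Each side is a finite straight segment at perpendicular distance d = a/(2 tan(π/4)) = 0.02105 m from the centre, with end-angles ±π/4.
One side contributes B₁ = (μ₀I/4πd)·2 sin(π/4) = 4.25×10⁻⁶ T.
All 4 sides add in the same direction: B = 4 × 4.25×10⁻⁶ = 1.70×10⁻⁵ T.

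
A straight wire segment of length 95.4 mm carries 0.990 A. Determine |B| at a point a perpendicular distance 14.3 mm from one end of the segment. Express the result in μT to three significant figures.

B ≈ 6.85 μT

For a finite straight segment, B = (μ₀I/4πd)(sinθ₁ + sinθ₂), where θ₁, θ₂ are the angles from the perpendicular to each end.
The perpendicular foot is at one end, so the two end-offsets along the wire are 0 and L = 0.0954 m.
sinθ₁ = 0/√(0²+0.0143²) = 0.0000; sinθ₂ = 0.0954/√(0.0954²+0.0143²) = 0.9890.
B = (4π×10⁻⁷ × 0.990) / (4π × 0.0143) × (0.0000 + 0.9890) = 6.85×10⁻⁶ T.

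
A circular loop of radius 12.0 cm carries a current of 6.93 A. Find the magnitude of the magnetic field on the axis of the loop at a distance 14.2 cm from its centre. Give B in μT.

B ≈ 9.76 μT

On the axis of a circular loop, B = μ₀IR² / [2(R²+z²)^(3/2)].
R² + z² = (0.12)² + (0.142)² = 0.03456 m², and (R²+z²)^(3/2) = 6.43×10⁻³ m³.
B = (4π×10⁻⁷ × 6.93 × 0.0144) / (2 × 6.43×10⁻³) = 9.76×10⁻⁶ T.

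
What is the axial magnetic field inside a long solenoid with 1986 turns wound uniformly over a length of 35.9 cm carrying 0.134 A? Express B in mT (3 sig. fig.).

Inside a long solenoid, B = μ₀nI with n = 5532 turns/m.
B = 4π×10⁻⁷ × 5532 × 0.134 = 9.32×10⁻⁴ T.

B ≈ 0.932 mT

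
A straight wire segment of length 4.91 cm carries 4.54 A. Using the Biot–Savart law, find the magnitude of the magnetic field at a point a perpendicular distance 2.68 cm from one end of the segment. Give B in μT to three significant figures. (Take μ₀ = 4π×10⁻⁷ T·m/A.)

For a finite straight segment, B = (μ₀I/4πd)(sinθ₁ + sinθ₂), where θ₁, θ₂ are the angles from the perpendicular to each end.
The perpendicular foot is at one end, so the two end-offsets along the wire are 0 and L = 0.0491 m.
sinθ₁ = 0/√(0²+0.0268²) = 0.0000; sinθ₂ = 0.0491/√(0.0491²+0.0268²) = 0.8778.
B = (4π×10⁻⁷ × 4.54) / (4π × 0.0268) × (0.0000 + 0.8778) = 1.49×10⁻⁵ T.

B ≈ 14.9 μT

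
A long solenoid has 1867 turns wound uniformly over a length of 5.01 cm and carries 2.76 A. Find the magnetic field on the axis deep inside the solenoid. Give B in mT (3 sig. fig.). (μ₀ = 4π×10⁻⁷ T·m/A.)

Inside a long solenoid, B = μ₀nI with n = 3.727×10⁴ turns/m.
B = 4π×10⁻⁷ × 3.727×10⁴ × 2.76 = 0.129 T.

B ≈ 129 mT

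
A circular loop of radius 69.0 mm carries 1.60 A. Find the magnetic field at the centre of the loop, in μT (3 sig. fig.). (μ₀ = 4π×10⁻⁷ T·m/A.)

B ≈ 14.6 μT

At the centre of a circular loop the Biot–Savart law gives B = μ₀I/(2R).
B = (4π×10⁻⁷ × 1.60) / (2 × 0.069) = 1.46×10⁻⁵ T.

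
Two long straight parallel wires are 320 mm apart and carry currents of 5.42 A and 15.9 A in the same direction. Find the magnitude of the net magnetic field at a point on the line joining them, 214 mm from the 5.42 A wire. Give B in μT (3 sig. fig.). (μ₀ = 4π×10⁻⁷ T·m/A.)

Each long wire gives B = μ₀I/(2πd). Distances are d₁ = 0.214 m and d₂ = 0.106 m.
B₁ = 5.07×10⁻⁶ T, B₂ = 3.00×10⁻⁵ T.
Between parallel currents the two contributions point in opposite directions, so they subtract. B = |B₁ − B₂| = |5.07×10⁻⁶ − 3.00×10⁻⁵| = 2.49×10⁻⁵ T.

B ≈ 24.9 μT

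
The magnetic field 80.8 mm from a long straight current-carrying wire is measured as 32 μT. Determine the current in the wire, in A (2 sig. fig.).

For a long straight wire B = μ₀I/(2πd), so I = 2πdB/μ₀.
I = 2π × 0.0808 × 3.20×10⁻⁵ / (4π×10⁻⁷) = 12.9 A.

I ≈ 13 A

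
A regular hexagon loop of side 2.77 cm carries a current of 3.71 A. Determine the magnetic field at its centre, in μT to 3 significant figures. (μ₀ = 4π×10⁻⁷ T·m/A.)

B ≈ 92.8 μT

Each side is a finite straight segment at perpendicular distance d = a/(2 tan(π/6)) = 0.02399 m from the centre, with end-angles ±π/6.
One side contributes B₁ = (μ₀I/4πd)·2 sin(π/6) = 1.55×10⁻⁵ T.
All 6 sides add in the same direction: B = 6 × 1.55×10⁻⁵ = 9.28×10⁻⁵ T.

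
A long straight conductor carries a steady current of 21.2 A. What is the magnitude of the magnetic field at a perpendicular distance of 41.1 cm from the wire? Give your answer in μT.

B ≈ 10.3 μT

For an infinitely long straight wire, B = μ₀I/(2πd).
B = (4π×10⁻⁷ × 21.2) / (2π × 0.411) = 1.03×10⁻⁵ T.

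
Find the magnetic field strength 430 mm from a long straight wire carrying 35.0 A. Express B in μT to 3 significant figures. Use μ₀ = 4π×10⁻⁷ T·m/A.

For an infinitely long straight wire, B = μ₀I/(2πd).
B = (4π×10⁻⁷ × 35.0) / (2π × 0.43) = 1.63×10⁻⁵ T.

B ≈ 16.3 μT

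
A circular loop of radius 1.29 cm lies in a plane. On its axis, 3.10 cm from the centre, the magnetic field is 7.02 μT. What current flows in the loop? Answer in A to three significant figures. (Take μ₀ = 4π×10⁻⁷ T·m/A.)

On the axis of a loop, B = μ₀IR²/[2(R²+z²)^(3/2)], so I = 2B(R²+z²)^(3/2)/(μ₀R²).
R² + z² = 0.0001664 + 0.000961 = 0.001127 m²; raised to 3/2 gives 3.79×10⁻⁵ m³.
I = 2 × 7.02×10⁻⁶ × 3.79×10⁻⁵ / (1.26×10⁻⁶ × 0.0001664) = 2.54 A.

I ≈ 2.54 A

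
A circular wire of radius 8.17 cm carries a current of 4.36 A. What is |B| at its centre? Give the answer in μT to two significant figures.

At the centre of a circular loop the Biot–Savart law gives B = μ₀I/(2R).
B = (4π×10⁻⁷ × 4.36) / (2 × 0.0817) = 3.35×10⁻⁵ T.

B ≈ 34 μT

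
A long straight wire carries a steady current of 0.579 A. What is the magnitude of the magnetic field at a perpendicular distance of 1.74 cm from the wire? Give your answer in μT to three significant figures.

B ≈ 6.66 μT

For an infinitely long straight wire, B = μ₀I/(2πd).
B = (4π×10⁻⁷ × 0.579) / (2π × 0.0174) = 6.66×10⁻⁶ T.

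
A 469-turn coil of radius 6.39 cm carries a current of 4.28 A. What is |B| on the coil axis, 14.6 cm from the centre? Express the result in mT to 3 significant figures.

B ≈ 1.27 mT

For an N-turn flat coil, B = Nμ₀IR²/[2(R²+z²)^(3/2)] with R = 0.0639 m, z = 0.146 m.
B = 469 × 2.71×10⁻⁶ T = 1.27×10⁻³ T.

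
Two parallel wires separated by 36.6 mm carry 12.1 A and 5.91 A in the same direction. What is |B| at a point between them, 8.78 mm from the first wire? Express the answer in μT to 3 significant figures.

B ≈ 233 μT

Each long wire gives B = μ₀I/(2πd). Distances are d₁ = 0.00878 m and d₂ = 0.02782 m.
B₁ = 2.76×10⁻⁴ T, B₂ = 4.25×10⁻⁵ T.
Between parallel currents the two contributions point in opposite directions, so they subtract. B = |B₁ − B₂| = |2.76×10⁻⁴ − 4.25×10⁻⁵| = 2.33×10⁻⁴ T.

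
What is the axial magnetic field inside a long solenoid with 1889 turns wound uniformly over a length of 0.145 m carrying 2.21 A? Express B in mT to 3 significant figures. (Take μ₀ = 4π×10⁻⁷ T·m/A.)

Inside a long solenoid, B = μ₀nI with n = 1.303×10⁴ turns/m.
B = 4π×10⁻⁷ × 1.303×10⁴ × 2.21 = 3.62×10⁻² T.

B ≈ 36.2 mT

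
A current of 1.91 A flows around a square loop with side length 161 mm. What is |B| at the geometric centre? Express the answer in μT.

B ≈ 13.4 μT

Each side is a finite straight segment at perpendicular distance d = a/(2 tan(π/4)) = 0.0805 m from the centre, with end-angles ±π/4.
One side contributes B₁ = (μ₀I/4πd)·2 sin(π/4) = 3.36×10⁻⁶ T.
All 4 sides add in the same direction: B = 4 × 3.36×10⁻⁶ = 1.34×10⁻⁵ T.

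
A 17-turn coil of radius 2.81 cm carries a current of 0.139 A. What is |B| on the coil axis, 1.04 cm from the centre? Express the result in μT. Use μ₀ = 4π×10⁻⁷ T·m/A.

For an N-turn flat coil, B = Nμ₀IR²/[2(R²+z²)^(3/2)] with R = 0.0281 m, z = 0.0104 m.
B = 17 × 2.56×10⁻⁶ T = 4.36×10⁻⁵ T.

B ≈ 43.6 μT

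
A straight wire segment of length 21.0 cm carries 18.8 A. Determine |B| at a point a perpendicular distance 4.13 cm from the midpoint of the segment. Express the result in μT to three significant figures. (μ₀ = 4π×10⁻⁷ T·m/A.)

B ≈ 84.7 μT

For a finite straight segment, B = (μ₀I/4πd)(sinθ₁ + sinθ₂), where θ₁, θ₂ are the angles from the perpendicular to each end.
The perpendicular from the point meets the wire at its midpoint, so each end is L/2 = 0.105 m away along the wire.
sinθ₁ = 0.105/√(0.105²+0.0413²) = 0.9306; sinθ₂ = 0.105/√(0.105²+0.0413²) = 0.9306.
B = (4π×10⁻⁷ × 18.8) / (4π × 0.0413) × (0.9306 + 0.9306) = 8.47×10⁻⁵ T.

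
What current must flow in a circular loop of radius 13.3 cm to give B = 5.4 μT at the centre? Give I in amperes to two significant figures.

I ≈ 1.1 A

At the centre of a circular loop B = μ₀I/(2R), so I = 2RB/μ₀.
With R = 0.133 m, I = 2 × 0.133 × 5.40×10⁻⁶ / (4π×10⁻⁷) = 1.14 A.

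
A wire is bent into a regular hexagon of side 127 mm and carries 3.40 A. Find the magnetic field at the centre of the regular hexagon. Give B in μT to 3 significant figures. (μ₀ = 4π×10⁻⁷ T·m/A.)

B ≈ 18.5 μT

Each side is a finite straight segment at perpendicular distance d = a/(2 tan(π/6)) = 0.11 m from the centre, with end-angles ±π/6.
One side contributes B₁ = (μ₀I/4πd)·2 sin(π/6) = 3.09×10⁻⁶ T.
All 6 sides add in the same direction: B = 6 × 3.09×10⁻⁶ = 1.85×10⁻⁵ T.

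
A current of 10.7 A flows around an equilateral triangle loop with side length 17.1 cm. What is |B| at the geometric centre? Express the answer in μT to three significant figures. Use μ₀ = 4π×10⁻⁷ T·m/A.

Each side is a finite straight segment at perpendicular distance d = a/(2 tan(π/3)) = 0.04936 m from the centre, with end-angles ±π/3.
One side contributes B₁ = (μ₀I/4πd)·2 sin(π/3) = 3.75×10⁻⁵ T.
All 3 sides add in the same direction: B = 3 × 3.75×10⁻⁵ = 1.13×10⁻⁴ T.

B ≈ 113 μT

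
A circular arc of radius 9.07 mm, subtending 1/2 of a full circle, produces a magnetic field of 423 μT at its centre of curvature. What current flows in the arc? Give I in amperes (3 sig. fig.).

For a circular arc, B = μ₀Iφ/(4πR) with φ in radians; here φ = 3.142 rad.
So I = 4πRB/(μ₀φ) = 4π × 0.00907 × 4.23×10⁻⁴ / (4π×10⁻⁷ × 3.142) = 12.2 A.

I ≈ 12.2 A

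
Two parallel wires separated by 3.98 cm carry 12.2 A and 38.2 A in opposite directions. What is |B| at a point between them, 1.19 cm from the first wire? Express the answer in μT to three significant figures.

Each long wire gives B = μ₀I/(2πd). Distances are d₁ = 0.0119 m and d₂ = 0.0279 m.
B₁ = 2.05×10⁻⁴ T, B₂ = 2.74×10⁻⁴ T.
Between antiparallel currents both contributions point the same way, so they add. B = B₁ + B₂ = 2.05×10⁻⁴ + 2.74×10⁻⁴ = 4.79×10⁻⁴ T.

B ≈ 479 μT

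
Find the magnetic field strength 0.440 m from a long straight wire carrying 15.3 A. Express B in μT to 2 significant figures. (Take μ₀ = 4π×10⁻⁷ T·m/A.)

B ≈ 7.0 μT

For an infinitely long straight wire, B = μ₀I/(2πd).
B = (4π×10⁻⁷ × 15.3) / (2π × 0.44) = 6.95×10⁻⁶ T.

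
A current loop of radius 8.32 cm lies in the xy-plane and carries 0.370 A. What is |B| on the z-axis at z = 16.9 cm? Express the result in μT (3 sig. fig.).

B ≈ 0.241 μT

On the axis of a circular loop, B = μ₀IR² / [2(R²+z²)^(3/2)].
R² + z² = (0.0832)² + (0.169)² = 0.03548 m², and (R²+z²)^(3/2) = 6.68×10⁻³ m³.
B = (4π×10⁻⁷ × 0.370 × 0.006922) / (2 × 6.68×10⁻³) = 2.41×10⁻⁷ T.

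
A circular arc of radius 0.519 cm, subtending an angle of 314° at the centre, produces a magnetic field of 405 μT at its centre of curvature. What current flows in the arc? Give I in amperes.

For a circular arc, B = μ₀Iφ/(4πR) with φ in radians; here φ = 5.48 rad.
So I = 4πRB/(μ₀φ) = 4π × 0.00519 × 4.05×10⁻⁴ / (4π×10⁻⁷ × 5.48) = 3.84 A.

I ≈ 3.84 A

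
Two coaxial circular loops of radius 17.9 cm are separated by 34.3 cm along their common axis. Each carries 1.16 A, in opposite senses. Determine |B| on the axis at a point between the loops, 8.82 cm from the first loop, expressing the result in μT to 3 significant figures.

Each loop contributes B = μ₀IR²/[2(R²+z²)^(3/2)] on the axis, with z measured from that loop.
Loop 1 (z = 0.0882 m): B₁ = 2.94×10⁻⁶ T. Loop 2 (z = 0.2548 m): B₂ = 7.73×10⁻⁷ T.
The fields oppose: B = |B₁ − B₂| = 2.17×10⁻⁶ T.

B ≈ 2.17 μT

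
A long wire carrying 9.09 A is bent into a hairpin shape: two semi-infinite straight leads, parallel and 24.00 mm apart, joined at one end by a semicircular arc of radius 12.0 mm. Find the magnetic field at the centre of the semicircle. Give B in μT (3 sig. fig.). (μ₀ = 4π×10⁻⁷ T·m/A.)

The semicircular arc contributes B_arc = μ₀I·π/(4πR) = μ₀I/(4R) = 2.38×10⁻⁴ T.
Each semi-infinite lead is at perpendicular distance R = 0.012 m from the centre, with the perpendicular foot at its near end, so it contributes μ₀I/(4πR); both point the same way, together 1.51×10⁻⁴ T.
Arc and leads all point the same direction: B = 2.38×10⁻⁴ + 1.51×10⁻⁴ = 3.89×10⁻⁴ T.

B ≈ 389 μT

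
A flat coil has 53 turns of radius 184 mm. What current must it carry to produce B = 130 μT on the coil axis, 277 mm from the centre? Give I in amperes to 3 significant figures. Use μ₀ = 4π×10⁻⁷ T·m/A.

I ≈ 4.24 A

For an N-turn coil, B = Nμ₀IR²/[2(R²+z²)^(3/2)] with R = 0.184 m, z = 0.277 m, so I = 2B(R²+z²)^(3/2)/(Nμ₀R²) = 2 × 1.30×10⁻⁴ × 3.68×10⁻² / (53 × 4π×10⁻⁷ × 0.03386) = 4.24 A.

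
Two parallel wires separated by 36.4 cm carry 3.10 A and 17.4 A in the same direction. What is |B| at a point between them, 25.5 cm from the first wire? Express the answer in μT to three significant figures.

Each long wire gives B = μ₀I/(2πd). Distances are d₁ = 0.255 m and d₂ = 0.109 m.
B₁ = 2.43×10⁻⁶ T, B₂ = 3.19×10⁻⁵ T.
Between parallel currents the two contributions point in opposite directions, so they subtract. B = |B₁ − B₂| = |2.43×10⁻⁶ − 3.19×10⁻⁵| = 2.95×10⁻⁵ T.

B ≈ 29.5 μT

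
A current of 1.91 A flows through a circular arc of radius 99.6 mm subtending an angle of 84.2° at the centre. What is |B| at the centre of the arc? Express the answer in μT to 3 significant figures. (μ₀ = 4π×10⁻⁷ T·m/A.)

B ≈ 2.82 μT

The Biot–Savart field of a circular arc at its centre is B = μ₀Iφ/(4πR), with φ = 1.47 rad.
B = (4π×10⁻⁷ × 1.91 × 1.47) / (4π × 0.0996) = 2.82×10⁻⁶ T.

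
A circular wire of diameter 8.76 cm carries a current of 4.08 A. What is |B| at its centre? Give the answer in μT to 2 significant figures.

At the centre of a circular loop the Biot–Savart law gives B = μ₀I/(2R) (so R = 0.0438 m).
B = (4π×10⁻⁷ × 4.08) / (2 × 0.0438) = 5.85×10⁻⁵ T.

B ≈ 59 μT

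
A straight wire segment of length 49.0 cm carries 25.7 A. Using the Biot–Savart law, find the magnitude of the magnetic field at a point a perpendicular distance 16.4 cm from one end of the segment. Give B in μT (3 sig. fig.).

B ≈ 14.9 μT

For a finite straight segment, B = (μ₀I/4πd)(sinθ₁ + sinθ₂), where θ₁, θ₂ are the angles from the perpendicular to each end.
The perpendicular foot is at one end, so the two end-offsets along the wire are 0 and L = 0.49 m.
sinθ₁ = 0/√(0²+0.164²) = 0.0000; sinθ₂ = 0.49/√(0.49²+0.164²) = 0.9483.
B = (4π×10⁻⁷ × 25.7) / (4π × 0.164) × (0.0000 + 0.9483) = 1.49×10⁻⁵ T.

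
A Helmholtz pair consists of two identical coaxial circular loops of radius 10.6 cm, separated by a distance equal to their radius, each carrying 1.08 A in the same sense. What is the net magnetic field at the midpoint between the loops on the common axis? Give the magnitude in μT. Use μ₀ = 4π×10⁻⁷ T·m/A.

B ≈ 9.16 μT

Each loop contributes B = μ₀IR²/[2(R²+z²)^(3/2)] on the axis, with z measured from that loop.
Loop 1 (z = 0.053 m): B₁ = 4.58×10⁻⁶ T. Loop 2 (z = 0.053 m): B₂ = 4.58×10⁻⁶ T.
The fields add: B = B₁ + B₂ = 9.16×10⁻⁶ T.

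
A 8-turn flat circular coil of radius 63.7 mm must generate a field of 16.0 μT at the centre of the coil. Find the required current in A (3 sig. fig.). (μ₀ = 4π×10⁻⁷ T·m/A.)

For an N-turn coil, B = Nμ₀I/(2R) with R = 0.0637 m, so I = 2RB/(Nμ₀) = 2 × 0.0637 × 1.60×10⁻⁵ / (8 × 4π×10⁻⁷) = 0.203 A.

I ≈ 0.203 A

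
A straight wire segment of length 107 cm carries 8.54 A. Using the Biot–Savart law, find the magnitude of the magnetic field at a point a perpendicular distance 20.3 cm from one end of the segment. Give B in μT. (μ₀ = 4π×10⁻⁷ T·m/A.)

For a finite straight segment, B = (μ₀I/4πd)(sinθ₁ + sinθ₂), where θ₁, θ₂ are the angles from the perpendicular to each end.
The perpendicular foot is at one end, so the two end-offsets along the wire are 0 and L = 1.07 m.
sinθ₁ = 0/√(0²+0.203²) = 0.0000; sinθ₂ = 1.07/√(1.07²+0.203²) = 0.9825.
B = (4π×10⁻⁷ × 8.54) / (4π × 0.203) × (0.0000 + 0.9825) = 4.13×10⁻⁶ T.

B ≈ 4.13 μT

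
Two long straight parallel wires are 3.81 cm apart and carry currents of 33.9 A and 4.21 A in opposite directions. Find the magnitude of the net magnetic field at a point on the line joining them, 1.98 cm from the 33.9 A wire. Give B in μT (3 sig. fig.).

B ≈ 388 μT

Each long wire gives B = μ₀I/(2πd). Distances are d₁ = 0.0198 m and d₂ = 0.0183 m.
B₁ = 3.42×10⁻⁴ T, B₂ = 4.60×10⁻⁵ T.
Between antiparallel currents both contributions point the same way, so they add. B = B₁ + B₂ = 3.42×10⁻⁴ + 4.60×10⁻⁵ = 3.88×10⁻⁴ T.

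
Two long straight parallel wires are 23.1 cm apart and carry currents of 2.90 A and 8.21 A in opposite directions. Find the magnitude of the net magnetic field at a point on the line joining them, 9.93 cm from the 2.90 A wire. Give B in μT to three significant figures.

Each long wire gives B = μ₀I/(2πd). Distances are d₁ = 0.0993 m and d₂ = 0.1317 m.
B₁ = 5.84×10⁻⁶ T, B₂ = 1.25×10⁻⁵ T.
Between antiparallel currents both contributions point the same way, so they add. B = B₁ + B₂ = 5.84×10⁻⁶ + 1.25×10⁻⁵ = 1.83×10⁻⁵ T.

B ≈ 18.3 μT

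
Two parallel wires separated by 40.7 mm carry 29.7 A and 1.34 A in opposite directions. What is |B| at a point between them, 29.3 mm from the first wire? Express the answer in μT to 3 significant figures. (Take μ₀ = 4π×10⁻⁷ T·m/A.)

Each long wire gives B = μ₀I/(2πd). Distances are d₁ = 0.0293 m and d₂ = 0.0114 m.
B₁ = 2.03×10⁻⁴ T, B₂ = 2.35×10⁻⁵ T.
Between antiparallel currents both contributions point the same way, so they add. B = B₁ + B₂ = 2.03×10⁻⁴ + 2.35×10⁻⁵ = 2.26×10⁻⁴ T.

B ≈ 226 μT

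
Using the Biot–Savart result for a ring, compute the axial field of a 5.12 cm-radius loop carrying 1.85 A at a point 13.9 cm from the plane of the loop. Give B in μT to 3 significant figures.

B ≈ 0.937 μT

On the axis of a circular loop, B = μ₀IR² / [2(R²+z²)^(3/2)].
R² + z² = (0.0512)² + (0.139)² = 0.02194 m², and (R²+z²)^(3/2) = 3.25×10⁻³ m³.
B = (4π×10⁻⁷ × 1.85 × 0.002621) / (2 × 3.25×10⁻³) = 9.37×10⁻⁷ T.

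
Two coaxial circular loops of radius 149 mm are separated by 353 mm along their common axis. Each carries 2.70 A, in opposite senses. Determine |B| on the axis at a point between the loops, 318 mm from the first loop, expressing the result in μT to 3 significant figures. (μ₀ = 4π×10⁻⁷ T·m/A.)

Each loop contributes B = μ₀IR²/[2(R²+z²)^(3/2)] on the axis, with z measured from that loop.
Loop 1 (z = 0.318 m): B₁ = 8.70×10⁻⁷ T. Loop 2 (z = 0.035 m): B₂ = 1.05×10⁻⁵ T.
The fields oppose: B = |B₁ − B₂| = 9.63×10⁻⁶ T.

B ≈ 9.63 μT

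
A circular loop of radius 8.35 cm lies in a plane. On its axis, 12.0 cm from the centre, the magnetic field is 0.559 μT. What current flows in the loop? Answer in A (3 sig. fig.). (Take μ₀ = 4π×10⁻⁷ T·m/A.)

I ≈ 0.399 A

On the axis of a loop, B = μ₀IR²/[2(R²+z²)^(3/2)], so I = 2B(R²+z²)^(3/2)/(μ₀R²).
R² + z² = 0.006972 + 0.0144 = 0.02137 m²; raised to 3/2 gives 3.12×10⁻³ m³.
I = 2 × 5.59×10⁻⁷ × 3.12×10⁻³ / (1.26×10⁻⁶ × 0.006972) = 0.399 A.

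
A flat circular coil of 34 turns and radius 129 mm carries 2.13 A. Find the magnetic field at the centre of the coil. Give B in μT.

For an N-turn flat coil, B = Nμ₀I/(2R) with R = 0.129 m.
B = 34 × 1.04×10⁻⁵ T = 3.53×10⁻⁴ T.

B ≈ 353 μT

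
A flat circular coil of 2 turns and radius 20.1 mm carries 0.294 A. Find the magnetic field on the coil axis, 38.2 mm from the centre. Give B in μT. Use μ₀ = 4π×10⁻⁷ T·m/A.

B ≈ 1.86 μT

For an N-turn flat coil, B = Nμ₀IR²/[2(R²+z²)^(3/2)] with R = 0.0201 m, z = 0.0382 m.
B = 2 × 9.28×10⁻⁷ T = 1.86×10⁻⁶ T.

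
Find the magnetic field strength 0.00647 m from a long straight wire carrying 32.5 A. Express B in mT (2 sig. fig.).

For an infinitely long straight wire, B = μ₀I/(2πd).
B = (4π×10⁻⁷ × 32.5) / (2π × 0.00647) = 1.00×10⁻³ T.

B ≈ 1.0 mT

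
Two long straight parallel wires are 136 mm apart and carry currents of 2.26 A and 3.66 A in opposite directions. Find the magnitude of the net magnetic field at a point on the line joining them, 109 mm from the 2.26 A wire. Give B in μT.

Each long wire gives B = μ₀I/(2πd). Distances are d₁ = 0.109 m and d₂ = 0.027 m.
B₁ = 4.15×10⁻⁶ T, B₂ = 2.71×10⁻⁵ T.
Between antiparallel currents both contributions point the same way, so they add. B = B₁ + B₂ = 4.15×10⁻⁶ + 2.71×10⁻⁵ = 3.13×10⁻⁵ T.

B ≈ 31.3 μT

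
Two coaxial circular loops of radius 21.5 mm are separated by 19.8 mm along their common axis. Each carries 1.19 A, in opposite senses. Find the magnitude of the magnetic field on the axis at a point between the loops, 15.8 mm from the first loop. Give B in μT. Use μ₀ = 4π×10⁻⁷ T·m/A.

Each loop contributes B = μ₀IR²/[2(R²+z²)^(3/2)] on the axis, with z measured from that loop.
Loop 1 (z = 0.0158 m): B₁ = 1.82×10⁻⁵ T. Loop 2 (z = 0.004 m): B₂ = 3.30×10⁻⁵ T.
The fields oppose: B = |B₁ − B₂| = 1.48×10⁻⁵ T.

B ≈ 14.8 μT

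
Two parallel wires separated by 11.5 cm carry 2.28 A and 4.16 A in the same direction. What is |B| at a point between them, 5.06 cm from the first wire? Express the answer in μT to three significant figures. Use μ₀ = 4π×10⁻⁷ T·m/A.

B ≈ 3.91 μT

Each long wire gives B = μ₀I/(2πd). Distances are d₁ = 0.0506 m and d₂ = 0.0644 m.
B₁ = 9.01×10⁻⁶ T, B₂ = 1.29×10⁻⁵ T.
Between parallel currents the two contributions point in opposite directions, so they subtract. B = |B₁ − B₂| = |9.01×10⁻⁶ − 1.29×10⁻⁵| = 3.91×10⁻⁶ T.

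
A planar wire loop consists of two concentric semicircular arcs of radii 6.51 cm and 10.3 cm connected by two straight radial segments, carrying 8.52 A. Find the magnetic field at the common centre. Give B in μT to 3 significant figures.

B ≈ 15.1 μT

The radial connectors point toward the centre, so dl × r̂ = 0 and they contribute nothing.
Each semicircle gives μ₀I/(4R): inner arc 4.11×10⁻⁵ T, outer arc 2.60×10⁻⁵ T.
The two arcs carry current in opposite angular senses, so their fields oppose: B = |4.11×10⁻⁵ − 2.60×10⁻⁵| = 1.51×10⁻⁵ T.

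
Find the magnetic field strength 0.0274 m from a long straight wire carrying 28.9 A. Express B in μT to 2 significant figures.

B ≈ 210 μT

For an infinitely long straight wire, B = μ₀I/(2πd).
B = (4π×10⁻⁷ × 28.9) / (2π × 0.0274) = 2.11×10⁻⁴ T.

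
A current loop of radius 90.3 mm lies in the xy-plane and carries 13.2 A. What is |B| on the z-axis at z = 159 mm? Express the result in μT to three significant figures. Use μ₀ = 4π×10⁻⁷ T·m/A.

B ≈ 11.1 μT

On the axis of a circular loop, B = μ₀IR² / [2(R²+z²)^(3/2)].
R² + z² = (0.0903)² + (0.159)² = 0.03344 m², and (R²+z²)^(3/2) = 6.11×10⁻³ m³.
B = (4π×10⁻⁷ × 13.2 × 0.008154) / (2 × 6.11×10⁻³) = 1.11×10⁻⁵ T.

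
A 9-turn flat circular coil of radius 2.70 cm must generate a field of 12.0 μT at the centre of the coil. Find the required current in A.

For an N-turn coil, B = Nμ₀I/(2R) with R = 0.027 m, so I = 2RB/(Nμ₀) = 2 × 0.027 × 1.20×10⁻⁵ / (9 × 4π×10⁻⁷) = 5.73×10⁻² A.

I ≈ 0.0573 A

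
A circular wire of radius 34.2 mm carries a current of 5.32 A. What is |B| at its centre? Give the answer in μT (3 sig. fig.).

At the centre of a circular loop the Biot–Savart law gives B = μ₀I/(2R).
B = (4π×10⁻⁷ × 5.32) / (2 × 0.0342) = 9.77×10⁻⁵ T.

B ≈ 97.7 μT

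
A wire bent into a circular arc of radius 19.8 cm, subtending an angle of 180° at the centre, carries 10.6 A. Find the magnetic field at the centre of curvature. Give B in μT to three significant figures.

B ≈ 16.8 μT

The Biot–Savart field of a circular arc at its centre is B = μ₀Iφ/(4πR), with φ = 3.142 rad.
B = (4π×10⁻⁷ × 10.6 × 3.142) / (4π × 0.198) = 1.68×10⁻⁵ T.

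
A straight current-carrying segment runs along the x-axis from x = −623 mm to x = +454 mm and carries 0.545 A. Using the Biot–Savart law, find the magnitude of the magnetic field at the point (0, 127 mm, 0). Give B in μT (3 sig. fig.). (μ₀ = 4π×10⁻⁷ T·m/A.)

For a finite straight segment, B = (μ₀I/4πd)(sinθ₁ + sinθ₂), where θ₁, θ₂ are the angles from the perpendicular to each end.
The perpendicular distance is d = 0.127 m; the end-offsets along the wire are a = 0.623 m and b = 0.454 m.
sinθ₁ = 0.623/√(0.623²+0.127²) = 0.9798; sinθ₂ = 0.454/√(0.454²+0.127²) = 0.9630.
B = (4π×10⁻⁷ × 0.545) / (4π × 0.127) × (0.9798 + 0.9630) = 8.34×10⁻⁷ T.

B ≈ 0.834 μT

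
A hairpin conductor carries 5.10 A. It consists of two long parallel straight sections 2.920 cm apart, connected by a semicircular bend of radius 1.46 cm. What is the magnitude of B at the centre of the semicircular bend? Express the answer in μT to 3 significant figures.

The semicircular arc contributes B_arc = μ₀I·π/(4πR) = μ₀I/(4R) = 1.10×10⁻⁴ T.
Each semi-infinite lead is at perpendicular distance R = 0.0146 m from the centre, with the perpendicular foot at its near end, so it contributes μ₀I/(4πR); both point the same way, together 6.99×10⁻⁵ T.
Arc and leads all point the same direction: B = 1.10×10⁻⁴ + 6.99×10⁻⁵ = 1.80×10⁻⁴ T.

B ≈ 180 μT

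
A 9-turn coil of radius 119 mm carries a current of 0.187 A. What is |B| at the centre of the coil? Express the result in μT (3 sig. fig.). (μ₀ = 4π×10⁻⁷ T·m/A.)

For an N-turn flat coil, B = Nμ₀I/(2R) with R = 0.119 m.
B = 9 × 9.87×10⁻⁷ T = 8.89×10⁻⁶ T.

B ≈ 8.89 μT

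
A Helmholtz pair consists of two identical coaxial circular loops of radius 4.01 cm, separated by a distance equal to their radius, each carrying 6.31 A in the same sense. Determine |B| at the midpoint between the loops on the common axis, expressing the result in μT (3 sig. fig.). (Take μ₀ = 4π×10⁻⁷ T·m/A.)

B ≈ 141 μT

Each loop contributes B = μ₀IR²/[2(R²+z²)^(3/2)] on the axis, with z measured from that loop.
Loop 1 (z = 0.02005 m): B₁ = 7.07×10⁻⁵ T. Loop 2 (z = 0.02005 m): B₂ = 7.07×10⁻⁵ T.
The fields add: B = B₁ + B₂ = 1.41×10⁻⁴ T.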